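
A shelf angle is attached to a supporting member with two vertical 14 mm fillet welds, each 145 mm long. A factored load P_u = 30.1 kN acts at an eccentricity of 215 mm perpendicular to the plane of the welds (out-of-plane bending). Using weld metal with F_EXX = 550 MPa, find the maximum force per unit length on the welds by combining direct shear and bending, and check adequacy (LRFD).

L_w = 2 × 145 = 290 mm; section modulus (unit throat) S = 2 × L²/6 = 7008 mm².
Direct shear f_v = P/L_w = 30.1×10³/290 = 103.8 N/mm.
Moment M = P × e = 30.1×10³ × 215 = 6471500 N·mm; bending f_b = M/S = 923.4 N/mm.
f_max = √(f_v² + f_b²) = √(103.8² + 923.4²) = 929.2 N/mm.
φr_n = 0.75 × 0.6 × 550 × (0.707 × 14) = 2450 N/mm → adequate.

f_max ≈ 929 N/mm; adequate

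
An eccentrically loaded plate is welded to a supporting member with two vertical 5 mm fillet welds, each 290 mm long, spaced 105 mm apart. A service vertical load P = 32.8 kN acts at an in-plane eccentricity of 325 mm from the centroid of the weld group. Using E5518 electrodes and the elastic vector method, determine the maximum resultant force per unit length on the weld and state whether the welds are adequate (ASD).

f_max ≈ 314 N/mm; adequate

E55XX → F_EXX = 550 MPa.
Total weld length L_w = 580 mm. Treat welds as unit-width lines.
Polar moment about centroid: J = 2[d³/12 + d(b/2)²] = 2[290³/12 + 290×52.5²] = 5663000 mm³.
Direct shear f_v = P/L_w = 32.8×10³ / 580 = 56.55 N/mm (vertical).
Torsion M = P·e = 32.8×10³ × 325 = 10660000 N·mm.
Critical point at (x, y) = (52.5, 145) from centroid. f_tx = M·y/J = 272.9 N/mm; f_ty = M·x/J = 98.82 N/mm.
Resultant f_max = √[f_tx² + (f_v + f_ty)²] = √[272.9² + (56.55 + 98.82)²] = 314.1 N/mm.
Capacity per unit length: r_n/Ω = (1/2.0) × 0.6 × 550 × (0.707 × 5) = 583.3 N/mm.
314.1 ≤ 583.3 → adequate.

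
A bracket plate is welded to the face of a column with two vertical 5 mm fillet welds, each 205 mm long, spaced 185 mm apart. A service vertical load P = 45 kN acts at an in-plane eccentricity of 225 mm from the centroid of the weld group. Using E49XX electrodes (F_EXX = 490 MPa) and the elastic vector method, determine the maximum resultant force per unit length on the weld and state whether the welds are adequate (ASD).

Total weld length L_w = 410 mm. Treat welds as unit-width lines.
Polar moment about centroid: J = 2[d³/12 + d(b/2)²] = 2[205³/12 + 205×92.5²] = 4944000 mm³.
Direct shear f_v = P/L_w = 45×10³ / 410 = 109.8 N/mm (vertical).
Torsion M = P·e = 45×10³ × 225 = 10125000 N·mm.
Critical point at (x, y) = (92.5, 102.5) from centroid. f_tx = M·y/J = 209.9 N/mm; f_ty = M·x/J = 189.4 N/mm.
Resultant f_max = √[f_tx² + (f_v + f_ty)²] = √[209.9² + (109.8 + 189.4)²] = 365.5 N/mm.
Capacity per unit length: r_n/Ω = (1/2.0) × 0.6 × 490 × (0.707 × 5) = 519.6 N/mm.
365.5 ≤ 519.6 → adequate.

f_max ≈ 365 N/mm; adequate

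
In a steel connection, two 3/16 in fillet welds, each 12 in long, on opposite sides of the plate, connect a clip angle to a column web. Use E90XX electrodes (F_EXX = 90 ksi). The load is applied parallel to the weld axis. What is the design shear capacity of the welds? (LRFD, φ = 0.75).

Effective throat t_e = 0.707 × 0.1875 = 0.1326 in.
Total length L = 24 in; A_we = 0.1326 × 24 = 3.181 in².
F_nw = 0.6 F_EXX = 0.6 × 90 = 54 ksi.
φR_n = 0.75 × 54 × 3.181 = 128.9 kips.

φR_n ≈ 129 kips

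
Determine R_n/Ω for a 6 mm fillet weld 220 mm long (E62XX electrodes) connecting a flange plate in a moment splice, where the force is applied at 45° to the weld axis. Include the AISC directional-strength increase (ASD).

R_n/Ω ≈ 225 kN

E62XX → F_EXX = 620 MPa.
t_e = 0.707 × 6 = 4.242 mm; A_we = 4.242 × 220 = 933.2 mm².
Directional factor: 1.0 + 0.5 sin^1.5(45°) = 1.297.
F_nw = 0.6 × 620 × 1.297 = 482.6 MPa.
R_n/Ω = (482.6 × 933.2) / 2.0 × 10⁻³ = 225.2 kN.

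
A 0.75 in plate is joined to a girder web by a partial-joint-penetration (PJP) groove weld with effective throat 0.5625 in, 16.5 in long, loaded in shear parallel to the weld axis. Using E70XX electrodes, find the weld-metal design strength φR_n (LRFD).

E70XX → F_EXX = 70 ksi.
Effective throat (given) t_e = 0.5625 in.
A_we = 0.5625 × 16.5 = 9.281 in².
F_nw = 0.6 F_EXX = 42 ksi.
φR_n = 0.75 × 42 × 9.281 = 292.4 kips.

φR_n ≈ 292 kips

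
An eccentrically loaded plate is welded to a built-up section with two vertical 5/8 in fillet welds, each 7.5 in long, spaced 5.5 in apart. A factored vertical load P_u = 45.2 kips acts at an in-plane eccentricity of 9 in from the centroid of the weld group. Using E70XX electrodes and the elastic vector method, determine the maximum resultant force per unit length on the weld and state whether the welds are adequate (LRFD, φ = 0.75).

f_max ≈ 12.3 kip/in; adequate

E70XX → F_EXX = 70 ksi.
Total weld length L_w = 15 in. Treat welds as unit-width lines.
Polar moment about centroid: J = 2[d³/12 + d(b/2)²] = 2[7.5³/12 + 7.5×2.75²] = 183.8 in³.
Direct shear f_v = P/L_w = 45.2 / 15 = 3.013 kip/in (vertical).
Torsion M = P·e = 45.2 × 9 = 406.8 kip·in.
Critical point at (x, y) = (2.75, 3.75) from centroid. f_tx = M·y/J = 8.302 kip/in; f_ty = M·x/J = 6.088 kip/in.
Resultant f_max = √[f_tx² + (f_v + f_ty)²] = √[8.302² + (3.013 + 6.088)²] = 12.32 kip/in.
Capacity per unit length: φr_n = 0.75 × 0.6 × 70 × (0.707 × 0.625) = 13.92 kip/in.
12.32 ≤ 13.92 → adequate.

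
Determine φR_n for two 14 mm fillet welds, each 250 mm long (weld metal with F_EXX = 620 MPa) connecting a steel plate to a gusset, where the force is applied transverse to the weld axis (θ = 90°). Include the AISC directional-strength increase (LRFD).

φR_n ≈ 2070 kN

t_e = 0.707 × 14 = 9.898 mm; A_we = 9.898 × 500 = 4949 mm².
Directional factor: 1.0 + 0.5 sin^1.5(90°) = 1.5.
F_nw = 0.6 × 620 × 1.5 = 558 MPa.
φR_n = 0.75 × 558 × 4949 × 10⁻³ = 2071 kN.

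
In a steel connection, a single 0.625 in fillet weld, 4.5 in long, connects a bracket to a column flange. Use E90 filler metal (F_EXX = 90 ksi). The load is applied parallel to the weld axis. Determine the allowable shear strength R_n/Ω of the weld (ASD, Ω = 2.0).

R_n/Ω ≈ 53.7 kip

Effective throat t_e = 0.707 × 0.625 = 0.4419 in.
Total length L = 4.5 in; A_we = 0.4419 × 4.5 = 1.988 in².
F_nw = 0.6 F_EXX = 0.6 × 90 = 54 ksi.
R_n = 54 × 1.988 = 107.4 kip; R_n/Ω = 107.4/2.0 = 53.69 kip.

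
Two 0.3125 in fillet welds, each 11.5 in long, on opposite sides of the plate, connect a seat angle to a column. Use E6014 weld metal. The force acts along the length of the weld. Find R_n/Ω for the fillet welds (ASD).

E60XX → F_EXX = 60 ksi.
Effective throat t_e = 0.707 × 0.3125 = 0.2209 in.
Total length L = 23 in; A_we = 0.2209 × 23 = 5.082 in².
F_nw = 0.6 F_EXX = 0.6 × 60 = 36 ksi.
R_n = 36 × 5.082 = 182.9 kips; R_n/Ω = 182.9/2.0 = 91.47 kips.

R_n/Ω ≈ 91.5 kips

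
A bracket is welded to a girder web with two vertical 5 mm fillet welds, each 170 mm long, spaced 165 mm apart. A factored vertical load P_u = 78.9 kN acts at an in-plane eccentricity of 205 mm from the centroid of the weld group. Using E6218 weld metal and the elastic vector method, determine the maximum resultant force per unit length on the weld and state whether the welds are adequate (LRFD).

E62XX → F_EXX = 620 MPa.
Total weld length L_w = 340 mm. Treat welds as unit-width lines.
Polar moment about centroid: J = 2[d³/12 + d(b/2)²] = 2[170³/12 + 170×82.5²] = 3133000 mm³.
Direct shear f_v = P/L_w = 78.9×10³ / 340 = 232.1 N/mm (vertical).
Torsion M = P·e = 78.9×10³ × 205 = 16174000 N·mm.
Critical point at (x, y) = (82.5, 85) from centroid. f_tx = M·y/J = 438.8 N/mm; f_ty = M·x/J = 425.9 N/mm.
Resultant f_max = √[f_tx² + (f_v + f_ty)²] = √[438.8² + (232.1 + 425.9)²] = 790.9 N/mm.
Capacity per unit length: φr_n = 0.75 × 0.6 × 620 × (0.707 × 5) = 986.3 N/mm.
790.9 ≤ 986.3 → adequate.

f_max ≈ 791 N/mm; adequate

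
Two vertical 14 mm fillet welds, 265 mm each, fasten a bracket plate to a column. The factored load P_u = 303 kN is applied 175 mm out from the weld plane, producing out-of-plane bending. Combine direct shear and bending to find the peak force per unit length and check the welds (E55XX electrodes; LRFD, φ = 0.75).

E55XX → F_EXX = 550 MPa.
L_w = 2 × 265 = 530 mm; section modulus (unit throat) S = 2 × L²/6 = 23410 mm².
Direct shear f_v = P/L_w = 303×10³/530 = 571.7 N/mm.
Moment M = P × e = 303×10³ × 175 = 53025000 N·mm; bending f_b = M/S = 2265 N/mm.
f_max = √(f_v² + f_b²) = √(571.7² + 2265²) = 2336 N/mm.
φr_n = 0.75 × 0.6 × 550 × (0.707 × 14) = 2450 N/mm → adequate.

f_max ≈ 2340 N/mm; adequate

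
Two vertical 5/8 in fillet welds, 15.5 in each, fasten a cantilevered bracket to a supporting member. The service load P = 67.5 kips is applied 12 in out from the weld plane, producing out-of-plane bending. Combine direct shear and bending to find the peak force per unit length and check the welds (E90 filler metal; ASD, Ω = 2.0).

E90XX → F_EXX = 90 ksi.
L_w = 2 × 15.5 = 31 in; section modulus (unit throat) S = 2 × L²/6 = 80.08 in².
Direct shear f_v = P/L_w = 67.5/31 = 2.177 kip/in.
Moment M = P × e = 67.5 × 12 = 810 kip·in; bending f_b = M/S = 10.11 kip/in.
f_max = √(f_v² + f_b²) = √(2.177² + 10.11²) = 10.35 kip/in.
r_n/Ω = (1/2.0) × 0.6 × 90 × (0.707 × 0.625) = 11.93 kip/in → adequate.

f_max ≈ 10.3 kip/in; adequate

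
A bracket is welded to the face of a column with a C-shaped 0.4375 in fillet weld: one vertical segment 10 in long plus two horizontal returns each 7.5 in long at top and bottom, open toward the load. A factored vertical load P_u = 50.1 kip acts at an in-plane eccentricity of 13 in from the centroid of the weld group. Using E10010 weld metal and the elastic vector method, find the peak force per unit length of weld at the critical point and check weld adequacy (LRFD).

f_max ≈ 9.26 kip/in; adequate

E100XX → F_EXX = 100 ksi.
Total weld length L_w = 25 in. Treat welds as unit-width lines.
Centroid: x̄ = 2×7.5×3.75 / 25 = 2.25 in from the vertical weld.
Polar moment about centroid: J = I_x + I_y = [10³/12 + 2×7.5×5²] + [10×2.25² + 2(7.5³/12 + 7.5×1.5²)] = 613 in³.
Direct shear f_v = P/L_w = 50.1 / 25 = 2.004 kip/in (vertical).
Torsion M = P·e = 50.1 × 13 = 651.3 kip·in.
Critical point at (x, y) = (5.25, 5) from centroid. f_tx = M·y/J = 5.312 kip/in; f_ty = M·x/J = 5.578 kip/in.
Resultant f_max = √[f_tx² + (f_v + f_ty)²] = √[5.312² + (2.004 + 5.578)²] = 9.258 kip/in.
Capacity per unit length: φr_n = 0.75 × 0.6 × 100 × (0.707 × 0.4375) = 13.92 kip/in.
9.258 ≤ 13.92 → adequate.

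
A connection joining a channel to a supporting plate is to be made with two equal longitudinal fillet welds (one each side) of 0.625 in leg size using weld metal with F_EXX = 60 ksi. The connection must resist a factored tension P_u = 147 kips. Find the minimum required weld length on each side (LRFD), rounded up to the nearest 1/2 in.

Throat t_e = 0.707 × 0.625 = 0.4419 in.
φr_n = 0.75 × 0.6 × 60 × 0.4419 = 11.93 kips/in.
L_req = P_u / φr_n = 147 / 11.93 = 12.32 in total.
Per side: 12.32 / 2 = 6.161 in.
Round up → use L = 6.5 in on each side.

L = 6.5 in on each side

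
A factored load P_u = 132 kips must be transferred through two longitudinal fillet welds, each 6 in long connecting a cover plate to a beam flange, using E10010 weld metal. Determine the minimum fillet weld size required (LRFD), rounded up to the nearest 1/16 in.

w = 3/8 in

E100XX → F_EXX = 100 ksi.
Total weld length L = 12 in.
Required throat t_e = P_u / (φ × 0.6 F_EXX × L) = 132 / (0.75 × 0.6 × 100 × 12) = 0.2444 in.
Required leg w = t_e / 0.707 = 0.3457 in → use 3/8 in.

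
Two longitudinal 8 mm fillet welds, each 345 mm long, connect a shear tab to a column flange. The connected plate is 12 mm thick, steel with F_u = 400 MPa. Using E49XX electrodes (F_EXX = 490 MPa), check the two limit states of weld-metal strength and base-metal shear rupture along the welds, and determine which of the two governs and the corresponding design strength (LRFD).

φR_n ≈ 861 kN (weld metal governs)

t_e = 0.707 × 8 = 5.656 mm; L = 690 mm.
Weld metal: φR_n = 0.75 × 0.6 × 490 × 5.656 × 690 × 10⁻³ = 860.5 kN.
Base metal (shear rupture): φR_n = 0.75 × 0.6 × 400 × 12 × 690 × 10⁻³ = 1490 kN.
Governing: weld metal.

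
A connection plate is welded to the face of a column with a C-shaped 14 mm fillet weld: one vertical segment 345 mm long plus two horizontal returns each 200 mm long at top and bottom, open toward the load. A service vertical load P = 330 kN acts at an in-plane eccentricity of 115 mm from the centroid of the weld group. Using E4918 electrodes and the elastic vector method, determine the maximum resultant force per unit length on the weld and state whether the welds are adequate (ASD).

E49XX → F_EXX = 490 MPa.
Total weld length L_w = 745 mm. Treat welds as unit-width lines.
Centroid: x̄ = 2×200×100 / 745 = 53.69 mm from the vertical weld.
Polar moment about centroid: J = I_x + I_y = [345³/12 + 2×200×172.5²] + [345×53.69² + 2(200³/12 + 200×46.31²)] = 18510000 mm³.
Direct shear f_v = P/L_w = 330×10³ / 745 = 443 N/mm (vertical).
Torsion M = P·e = 330×10³ × 115 = 37950000 N·mm.
Critical point at (x, y) = (146.3, 172.5) from centroid. f_tx = M·y/J = 353.7 N/mm; f_ty = M·x/J = 300 N/mm.
Resultant f_max = √[f_tx² + (f_v + f_ty)²] = √[353.7² + (443 + 300)²] = 822.8 N/mm.
Capacity per unit length: r_n/Ω = (1/2.0) × 0.6 × 490 × (0.707 × 14) = 1455 N/mm.
822.8 ≤ 1455 → adequate.

f_max ≈ 823 N/mm; adequate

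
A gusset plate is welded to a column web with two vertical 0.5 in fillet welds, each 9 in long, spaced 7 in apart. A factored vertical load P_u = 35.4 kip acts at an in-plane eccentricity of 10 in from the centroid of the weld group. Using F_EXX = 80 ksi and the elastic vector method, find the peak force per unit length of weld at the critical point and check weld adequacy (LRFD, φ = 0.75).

f_max ≈ 7.28 kip/in; adequate

Total weld length L_w = 18 in. Treat welds as unit-width lines.
Polar moment about centroid: J = 2[d³/12 + d(b/2)²] = 2[9³/12 + 9×3.5²] = 342 in³.
Direct shear f_v = P/L_w = 35.4 / 18 = 1.967 kip/in (vertical).
Torsion M = P·e = 35.4 × 10 = 354 kip·in.
Critical point at (x, y) = (3.5, 4.5) from centroid. f_tx = M·y/J = 4.658 kip/in; f_ty = M·x/J = 3.623 kip/in.
Resultant f_max = √[f_tx² + (f_v + f_ty)²] = √[4.658² + (1.967 + 3.623)²] = 7.276 kip/in.
Capacity per unit length: φr_n = 0.75 × 0.6 × 80 × (0.707 × 0.5) = 12.73 kip/in.
7.276 ≤ 12.73 → adequate.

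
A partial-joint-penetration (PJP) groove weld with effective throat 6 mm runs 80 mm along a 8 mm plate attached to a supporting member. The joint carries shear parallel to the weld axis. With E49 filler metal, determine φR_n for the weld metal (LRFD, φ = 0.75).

E49XX → F_EXX = 490 MPa.
Effective throat (given) t_e = 6 mm.
A_we = 6 × 80 = 480 mm².
F_nw = 0.6 F_EXX = 294 MPa.
φR_n = 0.75 × 294 × 480 × 10⁻³ = 105.8 kN.

φR_n ≈ 106 kN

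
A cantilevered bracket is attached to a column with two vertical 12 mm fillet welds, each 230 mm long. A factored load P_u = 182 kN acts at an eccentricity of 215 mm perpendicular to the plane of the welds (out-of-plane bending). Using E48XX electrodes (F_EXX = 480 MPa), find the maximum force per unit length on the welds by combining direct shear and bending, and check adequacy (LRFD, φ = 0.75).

L_w = 2 × 230 = 460 mm; section modulus (unit throat) S = 2 × L²/6 = 17630 mm².
Direct shear f_v = P/L_w = 182×10³/460 = 395.7 N/mm.
Moment M = P × e = 182×10³ × 215 = 39130000 N·mm; bending f_b = M/S = 2219 N/mm.
f_max = √(f_v² + f_b²) = √(395.7² + 2219²) = 2254 N/mm.
φr_n = 0.75 × 0.6 × 480 × (0.707 × 12) = 1833 N/mm → NOT adequate.

f_max ≈ 2250 N/mm; NOT adequate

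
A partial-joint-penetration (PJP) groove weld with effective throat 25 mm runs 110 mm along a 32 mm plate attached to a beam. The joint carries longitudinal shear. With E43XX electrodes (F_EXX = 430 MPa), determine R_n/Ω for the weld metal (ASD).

R_n/Ω ≈ 355 kN

Effective throat (given) t_e = 25 mm.
A_we = 25 × 110 = 2750 mm².
F_nw = 0.6 F_EXX = 258 MPa.
R_n/Ω = (258 × 2750) / 2.0 × 10⁻³ = 354.8 kN.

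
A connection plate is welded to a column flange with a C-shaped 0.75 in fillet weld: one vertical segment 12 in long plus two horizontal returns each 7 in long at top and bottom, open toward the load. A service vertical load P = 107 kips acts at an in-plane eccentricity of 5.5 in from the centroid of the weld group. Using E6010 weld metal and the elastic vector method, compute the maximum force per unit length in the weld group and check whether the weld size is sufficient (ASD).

f_max ≈ 9.14 kip/in; adequate

E60XX → F_EXX = 60 ksi.
Total weld length L_w = 26 in. Treat welds as unit-width lines.
Centroid: x̄ = 2×7×3.5 / 26 = 1.885 in from the vertical weld.
Polar moment about centroid: J = I_x + I_y = [12³/12 + 2×7×6²] + [12×1.885² + 2(7³/12 + 7×1.615²)] = 784.3 in³.
Direct shear f_v = P/L_w = 107 / 26 = 4.115 kip/in (vertical).
Torsion M = P·e = 107 × 5.5 = 588.5 kip·in.
Critical point at (x, y) = (5.115, 6) from centroid. f_tx = M·y/J = 4.502 kip/in; f_ty = M·x/J = 3.838 kip/in.
Resultant f_max = √[f_tx² + (f_v + f_ty)²] = √[4.502² + (4.115 + 3.838)²] = 9.139 kip/in.
Capacity per unit length: r_n/Ω = (1/2.0) × 0.6 × 60 × (0.707 × 0.75) = 9.544 kip/in.
9.139 ≤ 9.544 → adequate.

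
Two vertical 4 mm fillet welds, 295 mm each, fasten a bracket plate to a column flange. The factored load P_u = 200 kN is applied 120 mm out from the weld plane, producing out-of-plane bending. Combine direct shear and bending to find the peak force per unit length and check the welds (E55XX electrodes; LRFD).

f_max ≈ 894 N/mm; NOT adequate

E55XX → F_EXX = 550 MPa.
L_w = 2 × 295 = 590 mm; section modulus (unit throat) S = 2 × L²/6 = 29010 mm².
Direct shear f_v = P/L_w = 200×10³/590 = 339 N/mm.
Moment M = P × e = 200×10³ × 120 = 24000000 N·mm; bending f_b = M/S = 827.3 N/mm.
f_max = √(f_v² + f_b²) = √(339² + 827.3²) = 894.1 N/mm.
φr_n = 0.75 × 0.6 × 550 × (0.707 × 4) = 699.9 N/mm → NOT adequate.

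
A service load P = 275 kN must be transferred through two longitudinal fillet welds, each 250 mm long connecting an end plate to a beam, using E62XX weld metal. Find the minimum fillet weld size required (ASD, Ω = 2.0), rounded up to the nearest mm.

E62XX → F_EXX = 620 MPa.
Total weld length L = 500 mm.
Required throat t_e = P × Ω / (0.6 F_EXX × L) = 275 × 2.0 / (0.6 × 620 × 500 × 10⁻³) = 2.957 mm.
Required leg w = t_e / 0.707 = 4.182 mm → use 5 mm.

w = 5 mm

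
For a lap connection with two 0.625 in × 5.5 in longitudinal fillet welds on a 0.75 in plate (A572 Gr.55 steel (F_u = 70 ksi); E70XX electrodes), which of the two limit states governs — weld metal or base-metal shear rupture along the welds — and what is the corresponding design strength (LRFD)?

E70XX → F_EXX = 70 ksi.
t_e = 0.707 × 0.625 = 0.4419 in; L = 11 in.
Weld metal: φR_n = 0.75 × 0.6 × 70 × 0.4419 × 11 = 153.1 kips.
Base metal (shear rupture): φR_n = 0.75 × 0.6 × 70 × 0.75 × 11 = 259.9 kips.
Governing: weld metal.

φR_n ≈ 153 kips (weld metal governs)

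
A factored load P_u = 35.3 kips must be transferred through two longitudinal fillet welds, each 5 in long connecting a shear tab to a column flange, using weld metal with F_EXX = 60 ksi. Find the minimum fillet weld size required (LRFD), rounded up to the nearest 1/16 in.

w = 3/16 in

Total weld length L = 10 in.
Required throat t_e = P_u / (φ × 0.6 F_EXX × L) = 35.3 / (0.75 × 0.6 × 60 × 10) = 0.1307 in.
Required leg w = t_e / 0.707 = 0.1849 in → use 3/16 in.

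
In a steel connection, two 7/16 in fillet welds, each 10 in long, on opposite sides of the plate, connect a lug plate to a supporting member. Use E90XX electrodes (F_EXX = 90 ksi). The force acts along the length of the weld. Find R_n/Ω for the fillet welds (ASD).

Effective throat t_e = 0.707 × 0.4375 = 0.3093 in.
Total length L = 20 in; A_we = 0.3093 × 20 = 6.186 in².
F_nw = 0.6 F_EXX = 0.6 × 90 = 54 ksi.
R_n = 54 × 6.186 = 334.1 kip; R_n/Ω = 334.1/2.0 = 167 kip.

R_n/Ω ≈ 167 kip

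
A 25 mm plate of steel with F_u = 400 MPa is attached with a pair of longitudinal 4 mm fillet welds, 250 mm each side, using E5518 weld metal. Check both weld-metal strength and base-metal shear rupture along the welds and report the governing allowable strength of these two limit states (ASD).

R_n/Ω ≈ 233 kN (weld metal governs)

E55XX → F_EXX = 550 MPa.
t_e = 0.707 × 4 = 2.828 mm; L = 500 mm.
Weld metal: R_n/Ω = (1/2.0) × 0.6 × 550 × 2.828 × 500 × 10⁻³ = 233.3 kN.
Base metal (shear rupture): R_n/Ω = (1/2.0) × 0.6 × 400 × 25 × 500 × 10⁻³ = 1500 kN.
Governing: weld metal.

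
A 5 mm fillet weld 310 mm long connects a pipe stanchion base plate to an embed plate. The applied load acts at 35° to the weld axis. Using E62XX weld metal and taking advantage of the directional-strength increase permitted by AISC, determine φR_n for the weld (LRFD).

φR_n ≈ 372 kN

E62XX → F_EXX = 620 MPa.
t_e = 0.707 × 5 = 3.535 mm; A_we = 3.535 × 310 = 1096 mm².
Directional factor: 1.0 + 0.5 sin^1.5(35°) = 1.217.
F_nw = 0.6 × 620 × 1.217 = 452.8 MPa.
φR_n = 0.75 × 452.8 × 1096 × 10⁻³ = 372.1 kN.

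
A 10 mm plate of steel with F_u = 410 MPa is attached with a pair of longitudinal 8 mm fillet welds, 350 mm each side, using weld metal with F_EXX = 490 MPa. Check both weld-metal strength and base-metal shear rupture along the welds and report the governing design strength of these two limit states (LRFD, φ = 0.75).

t_e = 0.707 × 8 = 5.656 mm; L = 700 mm.
Weld metal: φR_n = 0.75 × 0.6 × 490 × 5.656 × 700 × 10⁻³ = 873 kN.
Base metal (shear rupture): φR_n = 0.75 × 0.6 × 410 × 10 × 700 × 10⁻³ = 1292 kN.
Governing: weld metal.

φR_n ≈ 873 kN (weld metal governs)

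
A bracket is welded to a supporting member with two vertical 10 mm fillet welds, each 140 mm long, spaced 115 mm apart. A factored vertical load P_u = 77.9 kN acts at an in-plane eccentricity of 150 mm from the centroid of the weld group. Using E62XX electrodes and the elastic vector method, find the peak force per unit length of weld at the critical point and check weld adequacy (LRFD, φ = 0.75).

f_max ≈ 966 N/mm; adequate

E62XX → F_EXX = 620 MPa.
Total weld length L_w = 280 mm. Treat welds as unit-width lines.
Polar moment about centroid: J = 2[d³/12 + d(b/2)²] = 2[140³/12 + 140×57.5²] = 1383000 mm³.
Direct shear f_v = P/L_w = 77.9×10³ / 280 = 278.2 N/mm (vertical).
Torsion M = P·e = 77.9×10³ × 150 = 11685000 N·mm.
Critical point at (x, y) = (57.5, 70) from centroid. f_tx = M·y/J = 591.4 N/mm; f_ty = M·x/J = 485.8 N/mm.
Resultant f_max = √[f_tx² + (f_v + f_ty)²] = √[591.4² + (278.2 + 485.8)²] = 966.2 N/mm.
Capacity per unit length: φr_n = 0.75 × 0.6 × 620 × (0.707 × 10) = 1973 N/mm.
966.2 ≤ 1973 → adequate.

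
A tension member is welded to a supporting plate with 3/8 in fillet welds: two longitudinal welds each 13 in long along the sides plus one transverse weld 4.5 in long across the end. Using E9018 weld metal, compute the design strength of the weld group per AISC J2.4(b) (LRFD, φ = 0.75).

E90XX → F_EXX = 90 ksi.
t_e = 0.707 × 0.375 = 0.2651 in.
R_nwl = 0.6 × 90 × 0.2651 × 26 = 372.2 kip (longitudinal, 2 welds).
R_nwt = 0.6 × 90 × 0.2651 × 4.5 = 64.43 kip (transverse, base value).
(i) R_nwl + R_nwt = 436.7 kip; (ii) 0.85 R_nwl + 1.5 R_nwt = 413 kip.
R_n = max = 436.7 kip [governs: (i)]; φR_n = 327.5 kip.

φR_n ≈ 327 kip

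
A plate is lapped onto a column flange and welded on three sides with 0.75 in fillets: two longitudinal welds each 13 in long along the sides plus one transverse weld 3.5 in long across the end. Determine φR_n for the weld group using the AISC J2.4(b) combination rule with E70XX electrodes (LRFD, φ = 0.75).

φR_n ≈ 493 kips

E70XX → F_EXX = 70 ksi.
t_e = 0.707 × 0.75 = 0.5302 in.
R_nwl = 0.6 × 70 × 0.5302 × 26 = 579 kips (longitudinal, 2 welds).
R_nwt = 0.6 × 70 × 0.5302 × 3.5 = 77.95 kips (transverse, base value).
(i) R_nwl + R_nwt = 657 kips; (ii) 0.85 R_nwl + 1.5 R_nwt = 609.1 kips.
R_n = max = 657 kips [governs: (i)]; φR_n = 492.7 kips.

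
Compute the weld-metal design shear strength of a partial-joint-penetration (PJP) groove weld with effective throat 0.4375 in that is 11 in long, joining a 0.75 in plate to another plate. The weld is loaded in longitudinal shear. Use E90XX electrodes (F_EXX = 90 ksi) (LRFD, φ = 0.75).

Effective throat (given) t_e = 0.4375 in.
A_we = 0.4375 × 11 = 4.812 in².
F_nw = 0.6 F_EXX = 54 ksi.
φR_n = 0.75 × 54 × 4.812 = 194.9 kips.

φR_n ≈ 195 kips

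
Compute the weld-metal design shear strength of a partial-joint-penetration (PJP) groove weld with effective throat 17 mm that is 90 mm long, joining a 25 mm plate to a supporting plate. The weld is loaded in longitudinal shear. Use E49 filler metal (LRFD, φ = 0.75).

E49XX → F_EXX = 490 MPa.
Effective throat (given) t_e = 17 mm.
A_we = 17 × 90 = 1530 mm².
F_nw = 0.6 F_EXX = 294 MPa.
φR_n = 0.75 × 294 × 1530 × 10⁻³ = 337.4 kN.

φR_n ≈ 337 kN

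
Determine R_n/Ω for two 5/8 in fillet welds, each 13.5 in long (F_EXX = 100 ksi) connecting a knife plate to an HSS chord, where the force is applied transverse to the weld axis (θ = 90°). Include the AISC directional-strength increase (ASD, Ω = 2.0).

R_n/Ω ≈ 537 kips

t_e = 0.707 × 0.625 = 0.4419 in; A_we = 0.4419 × 27 = 11.93 in².
Directional factor: 1.0 + 0.5 sin^1.5(90°) = 1.5.
F_nw = 0.6 × 100 × 1.5 = 90 ksi.
R_n/Ω = (90 × 11.93) / 2.0 = 536.9 kips.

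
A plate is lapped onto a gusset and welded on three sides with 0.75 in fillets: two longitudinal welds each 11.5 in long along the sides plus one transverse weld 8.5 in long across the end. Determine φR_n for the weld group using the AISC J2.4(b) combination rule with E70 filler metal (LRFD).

E70XX → F_EXX = 70 ksi.
t_e = 0.707 × 0.75 = 0.5302 in.
R_nwl = 0.6 × 70 × 0.5302 × 23 = 512.2 kip (longitudinal, 2 welds).
R_nwt = 0.6 × 70 × 0.5302 × 8.5 = 189.3 kip (transverse, base value).
(i) R_nwl + R_nwt = 701.5 kip; (ii) 0.85 R_nwl + 1.5 R_nwt = 719.3 kip.
R_n = max = 719.3 kip [governs: (ii)]; φR_n = 539.5 kip.

φR_n ≈ 540 kip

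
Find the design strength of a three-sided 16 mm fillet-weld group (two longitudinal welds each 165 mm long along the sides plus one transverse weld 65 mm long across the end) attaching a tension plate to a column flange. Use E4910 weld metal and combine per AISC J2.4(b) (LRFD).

φR_n ≈ 985 kN

E49XX → F_EXX = 490 MPa.
t_e = 0.707 × 16 = 11.31 mm.
R_nwl = 0.6 × 490 × 11.31 × 330 × 10⁻³ = 1097 kN (longitudinal, 2 welds).
R_nwt = 0.6 × 490 × 11.31 × 65 × 10⁻³ = 216.2 kN (transverse, base value).
(i) R_nwl + R_nwt = 1314 kN; (ii) 0.85 R_nwl + 1.5 R_nwt = 1257 kN.
R_n = max = 1314 kN [governs: (i)]; φR_n = 985.2 kN.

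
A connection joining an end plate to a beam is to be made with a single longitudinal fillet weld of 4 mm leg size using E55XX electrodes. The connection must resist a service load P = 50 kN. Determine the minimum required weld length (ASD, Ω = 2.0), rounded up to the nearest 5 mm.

E55XX → F_EXX = 550 MPa.
Throat t_e = 0.707 × 4 = 2.828 mm.
r_n/Ω = (0.6 × 550 × 2.828) / 2.0 = 466.6 N/mm = 0.4666 kN/mm.
L_req = P / (r_n/Ω) = 50 / 0.4666 = 107.2 mm total.
Round up → use L = 110 mm.

L = 110 mm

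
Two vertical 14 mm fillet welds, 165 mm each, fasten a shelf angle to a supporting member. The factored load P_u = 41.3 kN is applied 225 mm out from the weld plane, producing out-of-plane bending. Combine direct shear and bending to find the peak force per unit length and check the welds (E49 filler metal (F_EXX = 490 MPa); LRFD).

L_w = 2 × 165 = 330 mm; section modulus (unit throat) S = 2 × L²/6 = 9075 mm².
Direct shear f_v = P/L_w = 41.3×10³/330 = 125.2 N/mm.
Moment M = P × e = 41.3×10³ × 225 = 9292500 N·mm; bending f_b = M/S = 1024 N/mm.
f_max = √(f_v² + f_b²) = √(125.2² + 1024²) = 1032 N/mm.
φr_n = 0.75 × 0.6 × 490 × (0.707 × 14) = 2183 N/mm → adequate.

f_max ≈ 1030 N/mm; adequate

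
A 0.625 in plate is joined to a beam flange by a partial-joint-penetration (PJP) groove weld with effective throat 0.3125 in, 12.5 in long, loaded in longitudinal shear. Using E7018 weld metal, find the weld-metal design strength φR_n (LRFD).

E70XX → F_EXX = 70 ksi.
Effective throat (given) t_e = 0.3125 in.
A_we = 0.3125 × 12.5 = 3.906 in².
F_nw = 0.6 F_EXX = 42 ksi.
φR_n = 0.75 × 42 × 3.906 = 123 kips.

φR_n ≈ 123 kips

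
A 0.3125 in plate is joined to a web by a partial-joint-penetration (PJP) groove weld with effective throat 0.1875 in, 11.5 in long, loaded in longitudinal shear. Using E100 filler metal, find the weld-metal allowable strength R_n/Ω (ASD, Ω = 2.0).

R_n/Ω ≈ 64.7 kip

E100XX → F_EXX = 100 ksi.
Effective throat (given) t_e = 0.1875 in.
A_we = 0.1875 × 11.5 = 2.156 in².
F_nw = 0.6 F_EXX = 60 ksi.
R_n/Ω = (60 × 2.156) / 2.0 = 64.69 kip.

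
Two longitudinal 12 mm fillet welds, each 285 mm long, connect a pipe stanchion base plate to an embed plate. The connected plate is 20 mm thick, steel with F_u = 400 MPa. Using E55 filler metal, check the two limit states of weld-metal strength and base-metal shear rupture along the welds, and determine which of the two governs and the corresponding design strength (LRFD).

E55XX → F_EXX = 550 MPa.
t_e = 0.707 × 12 = 8.484 mm; L = 570 mm.
Weld metal: φR_n = 0.75 × 0.6 × 550 × 8.484 × 570 × 10⁻³ = 1197 kN.
Base metal (shear rupture): φR_n = 0.75 × 0.6 × 400 × 20 × 570 × 10⁻³ = 2052 kN.
Governing: weld metal.

φR_n ≈ 1200 kN (weld metal governs)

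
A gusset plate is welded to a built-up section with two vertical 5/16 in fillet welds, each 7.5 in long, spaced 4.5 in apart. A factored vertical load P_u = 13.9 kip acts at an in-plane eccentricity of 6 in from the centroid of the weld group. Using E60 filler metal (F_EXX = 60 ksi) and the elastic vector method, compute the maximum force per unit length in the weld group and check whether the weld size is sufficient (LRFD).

Total weld length L_w = 15 in. Treat welds as unit-width lines.
Polar moment about centroid: J = 2[d³/12 + d(b/2)²] = 2[7.5³/12 + 7.5×2.25²] = 146.2 in³.
Direct shear f_v = P/L_w = 13.9 / 15 = 0.9267 kip/in (vertical).
Torsion M = P·e = 13.9 × 6 = 83.4 kip·in.
Critical point at (x, y) = (2.25, 3.75) from centroid. f_tx = M·y/J = 2.138 kip/in; f_ty = M·x/J = 1.283 kip/in.
Resultant f_max = √[f_tx² + (f_v + f_ty)²] = √[2.138² + (0.9267 + 1.283)²] = 3.075 kip/in.
Capacity per unit length: φr_n = 0.75 × 0.6 × 60 × (0.707 × 0.3125) = 5.965 kip/in.
3.075 ≤ 5.965 → adequate.

f_max ≈ 3.08 kip/in; adequate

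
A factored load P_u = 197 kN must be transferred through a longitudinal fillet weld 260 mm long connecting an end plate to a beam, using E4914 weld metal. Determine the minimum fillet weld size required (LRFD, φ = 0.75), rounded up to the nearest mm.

w = 5 mm

E49XX → F_EXX = 490 MPa.
Total weld length L = 260 mm.
Required throat t_e = P_u / (φ × 0.6 F_EXX × L) = 197 / (0.75 × 0.6 × 490 × 260 × 10⁻³) = 3.436 mm.
Required leg w = t_e / 0.707 = 4.86 mm → use 5 mm.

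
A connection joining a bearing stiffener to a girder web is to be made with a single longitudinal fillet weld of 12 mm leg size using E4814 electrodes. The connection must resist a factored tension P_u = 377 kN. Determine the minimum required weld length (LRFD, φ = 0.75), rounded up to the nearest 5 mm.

L = 210 mm

E48XX → F_EXX = 480 MPa.
Throat t_e = 0.707 × 12 = 8.484 mm.
φr_n = 0.75 × 0.6 × 480 × 8.484 × 10⁻³ = 1.833 kN/mm.
L_req = P_u / φr_n = 377 / 1.833 = 205.7 mm total.
Round up → use L = 210 mm.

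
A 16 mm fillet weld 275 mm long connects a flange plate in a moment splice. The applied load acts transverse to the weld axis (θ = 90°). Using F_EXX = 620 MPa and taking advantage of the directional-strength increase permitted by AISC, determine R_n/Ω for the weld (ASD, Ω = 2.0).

t_e = 0.707 × 16 = 11.31 mm; A_we = 11.31 × 275 = 3111 mm².
Directional factor: 1.0 + 0.5 sin^1.5(90°) = 1.5.
F_nw = 0.6 × 620 × 1.5 = 558 MPa.
R_n/Ω = (558 × 3111) / 2.0 × 10⁻³ = 867.9 kN.

R_n/Ω ≈ 868 kN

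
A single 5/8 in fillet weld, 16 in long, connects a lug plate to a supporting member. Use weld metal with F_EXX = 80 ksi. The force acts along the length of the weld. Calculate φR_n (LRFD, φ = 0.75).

Effective throat t_e = 0.707 × 0.625 = 0.4419 in.
Total length L = 16 in; A_we = 0.4419 × 16 = 7.07 in².
F_nw = 0.6 F_EXX = 0.6 × 80 = 48 ksi.
φR_n = 0.75 × 48 × 7.07 = 254.5 kips.

φR_n ≈ 255 kips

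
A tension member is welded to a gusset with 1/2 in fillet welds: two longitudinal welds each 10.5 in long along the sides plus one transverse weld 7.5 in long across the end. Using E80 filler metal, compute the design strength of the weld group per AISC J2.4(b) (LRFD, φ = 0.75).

φR_n ≈ 370 kip

E80XX → F_EXX = 80 ksi.
t_e = 0.707 × 0.5 = 0.3535 in.
R_nwl = 0.6 × 80 × 0.3535 × 21 = 356.3 kip (longitudinal, 2 welds).
R_nwt = 0.6 × 80 × 0.3535 × 7.5 = 127.3 kip (transverse, base value).
(i) R_nwl + R_nwt = 483.6 kip; (ii) 0.85 R_nwl + 1.5 R_nwt = 493.8 kip.
R_n = max = 493.8 kip [governs: (ii)]; φR_n = 370.3 kip.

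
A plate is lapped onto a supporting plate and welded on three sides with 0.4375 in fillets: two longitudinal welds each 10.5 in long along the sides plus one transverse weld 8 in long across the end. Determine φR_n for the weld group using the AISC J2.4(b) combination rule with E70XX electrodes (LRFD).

φR_n ≈ 291 kip

E70XX → F_EXX = 70 ksi.
t_e = 0.707 × 0.4375 = 0.3093 in.
R_nwl = 0.6 × 70 × 0.3093 × 21 = 272.8 kip (longitudinal, 2 welds).
R_nwt = 0.6 × 70 × 0.3093 × 8 = 103.9 kip (transverse, base value).
(i) R_nwl + R_nwt = 376.7 kip; (ii) 0.85 R_nwl + 1.5 R_nwt = 387.8 kip.
R_n = max = 387.8 kip [governs: (ii)]; φR_n = 290.8 kip.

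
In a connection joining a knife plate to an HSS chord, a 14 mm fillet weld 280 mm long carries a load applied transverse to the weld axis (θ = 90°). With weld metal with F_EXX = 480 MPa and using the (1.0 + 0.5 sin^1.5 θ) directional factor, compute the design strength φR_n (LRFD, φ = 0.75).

t_e = 0.707 × 14 = 9.898 mm; A_we = 9.898 × 280 = 2771 mm².
Directional factor: 1.0 + 0.5 sin^1.5(90°) = 1.5.
F_nw = 0.6 × 480 × 1.5 = 432 MPa.
φR_n = 0.75 × 432 × 2771 × 10⁻³ = 897.9 kN.

φR_n ≈ 898 kN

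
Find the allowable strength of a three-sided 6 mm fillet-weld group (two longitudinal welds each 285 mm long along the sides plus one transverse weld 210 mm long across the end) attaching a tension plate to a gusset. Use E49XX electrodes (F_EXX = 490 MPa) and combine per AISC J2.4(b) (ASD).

t_e = 0.707 × 6 = 4.242 mm.
R_nwl = 0.6 × 490 × 4.242 × 570 × 10⁻³ = 710.9 kN (longitudinal, 2 welds).
R_nwt = 0.6 × 490 × 4.242 × 210 × 10⁻³ = 261.9 kN (transverse, base value).
(i) R_nwl + R_nwt = 972.8 kN; (ii) 0.85 R_nwl + 1.5 R_nwt = 997.1 kN.
R_n = max = 997.1 kN [governs: (ii)]; R_n/Ω = 498.5 kN.

R_n/Ω ≈ 499 kN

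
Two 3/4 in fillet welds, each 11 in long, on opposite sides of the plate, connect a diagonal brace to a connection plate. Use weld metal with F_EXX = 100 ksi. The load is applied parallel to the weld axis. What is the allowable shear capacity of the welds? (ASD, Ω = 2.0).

R_n/Ω ≈ 350 kip

Effective throat t_e = 0.707 × 0.75 = 0.5302 in.
Total length L = 22 in; A_we = 0.5302 × 22 = 11.67 in².
F_nw = 0.6 F_EXX = 0.6 × 100 = 60 ksi.
R_n = 60 × 11.67 = 699.9 kip; R_n/Ω = 699.9/2.0 = 350 kip.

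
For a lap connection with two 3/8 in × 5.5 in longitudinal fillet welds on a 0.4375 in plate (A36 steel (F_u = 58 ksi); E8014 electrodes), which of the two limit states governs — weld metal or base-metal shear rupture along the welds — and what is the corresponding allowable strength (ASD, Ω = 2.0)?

E80XX → F_EXX = 80 ksi.
t_e = 0.707 × 0.375 = 0.2651 in; L = 11 in.
Weld metal: R_n/Ω = (1/2.0) × 0.6 × 80 × 0.2651 × 11 = 69.99 kip.
Base metal (shear rupture): R_n/Ω = (1/2.0) × 0.6 × 58 × 0.4375 × 11 = 83.74 kip.
Governing: weld metal.

R_n/Ω ≈ 70 kip (weld metal governs)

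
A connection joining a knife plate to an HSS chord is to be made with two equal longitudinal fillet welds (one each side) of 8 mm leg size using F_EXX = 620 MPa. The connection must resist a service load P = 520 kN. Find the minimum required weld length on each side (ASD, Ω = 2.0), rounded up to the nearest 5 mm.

Throat t_e = 0.707 × 8 = 5.656 mm.
r_n/Ω = (0.6 × 620 × 5.656) / 2.0 = 1052 N/mm = 1.052 kN/mm.
L_req = P / (r_n/Ω) = 520 / 1.052 = 494.3 mm total.
Per side: 494.3 / 2 = 247.1 mm.
Round up → use L = 250 mm on each side.

L = 250 mm on each side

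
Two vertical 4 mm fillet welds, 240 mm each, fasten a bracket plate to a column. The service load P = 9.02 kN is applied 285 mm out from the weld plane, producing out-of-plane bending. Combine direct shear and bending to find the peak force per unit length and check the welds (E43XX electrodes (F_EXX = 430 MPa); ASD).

f_max ≈ 135 N/mm; adequate

L_w = 2 × 240 = 480 mm; section modulus (unit throat) S = 2 × L²/6 = 19200 mm².
Direct shear f_v = P/L_w = 9.02×10³/480 = 18.79 N/mm.
Moment M = P × e = 9.02×10³ × 285 = 2570700 N·mm; bending f_b = M/S = 133.9 N/mm.
f_max = √(f_v² + f_b²) = √(18.79² + 133.9²) = 135.2 N/mm.
r_n/Ω = (1/2.0) × 0.6 × 430 × (0.707 × 4) = 364.8 N/mm → adequate.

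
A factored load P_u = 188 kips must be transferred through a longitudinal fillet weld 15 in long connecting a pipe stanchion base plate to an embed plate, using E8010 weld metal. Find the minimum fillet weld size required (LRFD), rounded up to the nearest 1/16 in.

w = 1/2 in

E80XX → F_EXX = 80 ksi.
Total weld length L = 15 in.
Required throat t_e = P_u / (φ × 0.6 F_EXX × L) = 188 / (0.75 × 0.6 × 80 × 15) = 0.3481 in.
Required leg w = t_e / 0.707 = 0.4924 in → use 1/2 in.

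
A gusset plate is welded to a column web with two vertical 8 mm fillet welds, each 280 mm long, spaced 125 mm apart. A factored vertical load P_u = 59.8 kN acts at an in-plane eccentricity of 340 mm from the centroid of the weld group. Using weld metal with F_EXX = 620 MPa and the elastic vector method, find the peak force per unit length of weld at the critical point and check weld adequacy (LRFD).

f_max ≈ 585 N/mm; adequate

Total weld length L_w = 560 mm. Treat welds as unit-width lines.
Polar moment about centroid: J = 2[d³/12 + d(b/2)²] = 2[280³/12 + 280×62.5²] = 5846000 mm³.
Direct shear f_v = P/L_w = 59.8×10³ / 560 = 106.8 N/mm (vertical).
Torsion M = P·e = 59.8×10³ × 340 = 20332000 N·mm.
Critical point at (x, y) = (62.5, 140) from centroid. f_tx = M·y/J = 486.9 N/mm; f_ty = M·x/J = 217.4 N/mm.
Resultant f_max = √[f_tx² + (f_v + f_ty)²] = √[486.9² + (106.8 + 217.4)²] = 584.9 N/mm.
Capacity per unit length: φr_n = 0.75 × 0.6 × 620 × (0.707 × 8) = 1578 N/mm.
584.9 ≤ 1578 → adequate.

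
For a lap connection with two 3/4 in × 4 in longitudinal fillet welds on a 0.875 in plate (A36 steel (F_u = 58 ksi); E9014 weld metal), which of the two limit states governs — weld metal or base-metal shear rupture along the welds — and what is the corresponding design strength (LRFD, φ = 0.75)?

φR_n ≈ 172 kips (weld metal governs)

E90XX → F_EXX = 90 ksi.
t_e = 0.707 × 0.75 = 0.5302 in; L = 8 in.
Weld metal: φR_n = 0.75 × 0.6 × 90 × 0.5302 × 8 = 171.8 kips.
Base metal (shear rupture): φR_n = 0.75 × 0.6 × 58 × 0.875 × 8 = 182.7 kips.
Governing: weld metal.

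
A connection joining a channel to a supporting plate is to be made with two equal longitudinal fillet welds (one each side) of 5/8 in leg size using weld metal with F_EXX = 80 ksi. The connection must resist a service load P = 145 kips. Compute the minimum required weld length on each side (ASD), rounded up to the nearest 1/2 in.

Throat t_e = 0.707 × 0.625 = 0.4419 in.
r_n/Ω = (0.6 × 80 × 0.4419) / 2.0 = 10.6 kip/in.
L_req = P / (r_n/Ω) = 145 / 10.6 = 13.67 in total.
Per side: 13.67 / 2 = 6.836 in.
Round up → use L = 7 in on each side.

L = 7 in on each side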